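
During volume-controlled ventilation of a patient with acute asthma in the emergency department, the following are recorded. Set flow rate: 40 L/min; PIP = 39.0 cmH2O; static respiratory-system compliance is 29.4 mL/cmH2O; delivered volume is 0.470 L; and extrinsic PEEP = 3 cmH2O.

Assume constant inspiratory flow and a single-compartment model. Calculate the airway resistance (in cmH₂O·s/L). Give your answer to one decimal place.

30.0

Flow: 40 L/min ÷ 60 = 0.6667 L/s.
Equation of motion (constant flow): PIP = Vt/C + R·V̇ + PEEP.
R·V̇ = PIP − Vt/C − PEEP = 39.0 − 470/29.4 − 3 = 39.0 − 15.986 − 3 = 20.014 cmH2O.
R = 20.014 / 0.6667 = 30.019 cmH2O·s/L.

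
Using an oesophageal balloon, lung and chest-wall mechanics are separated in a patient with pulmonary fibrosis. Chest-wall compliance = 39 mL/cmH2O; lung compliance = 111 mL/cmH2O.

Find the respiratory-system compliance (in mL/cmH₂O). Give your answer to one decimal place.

Lung and chest wall are elastances in series: 1/Crs = 1/CL + 1/Ccw.
1/Crs = 1/111 + 1/39 = 0.03465.
Crs = 28.86 mL/cmH2O.

28.9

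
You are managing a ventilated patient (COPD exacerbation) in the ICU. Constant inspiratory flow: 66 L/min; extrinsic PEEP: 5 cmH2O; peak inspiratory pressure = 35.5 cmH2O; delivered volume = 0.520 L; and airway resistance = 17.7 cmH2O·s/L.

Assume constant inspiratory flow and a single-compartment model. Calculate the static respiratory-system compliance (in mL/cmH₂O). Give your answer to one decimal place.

47.1

Flow: 66 L/min ÷ 60 = 1.1 L/s.
Equation of motion (constant flow): PIP = Vt/C + R·V̇ + PEEP.
Vt/C = PIP − R·V̇ − PEEP = 35.5 − 17.7×1.1 − 5 = 35.5 − 19.47 − 5 = 11.03 cmH2O.
C = Vt / 11.03 = 520 / 11.03 = 47.144 mL/cmH2O.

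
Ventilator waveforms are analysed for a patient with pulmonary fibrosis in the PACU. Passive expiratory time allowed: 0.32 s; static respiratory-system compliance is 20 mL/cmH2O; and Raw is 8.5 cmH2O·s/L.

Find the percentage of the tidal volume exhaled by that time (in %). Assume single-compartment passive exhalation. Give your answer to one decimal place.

τ = R × C = 8.5 × 20 mL/cmH2O = 8.5 × 0.020 L/cmH2O = 0.17 s.
Passive exhalation: V(t)/V₀ = e^(−t/τ) = e^(−0.32/0.17) = 0.1522.
Fraction exhaled = 1 − 0.1522 = 0.8478 → 84.78%.

84.8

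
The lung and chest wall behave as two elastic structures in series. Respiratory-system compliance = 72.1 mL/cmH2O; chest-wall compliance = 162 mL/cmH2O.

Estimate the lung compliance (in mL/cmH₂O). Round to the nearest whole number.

1/CL = 1/Crs − 1/Ccw.
1/CL = 1/72.1 − 1/162 = 0.007697.
CL = 129.92 mL/cmH2O.

130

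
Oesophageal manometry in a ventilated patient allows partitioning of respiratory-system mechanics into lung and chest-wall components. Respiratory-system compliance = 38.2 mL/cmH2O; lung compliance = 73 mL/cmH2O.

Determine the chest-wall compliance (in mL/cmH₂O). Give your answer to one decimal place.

1/Ccw = 1/Crs − 1/CL.
1/Ccw = 1/38.2 − 1/73 = 0.01248.
Ccw = 80.128 mL/cmH2O.

80.1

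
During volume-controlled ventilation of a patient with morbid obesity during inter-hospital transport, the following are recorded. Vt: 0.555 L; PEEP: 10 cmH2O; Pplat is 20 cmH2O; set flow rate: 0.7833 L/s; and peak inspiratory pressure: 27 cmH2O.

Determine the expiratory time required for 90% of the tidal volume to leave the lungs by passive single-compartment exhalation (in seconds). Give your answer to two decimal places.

1.14

R = (PIP − Pplat)/V̇ = (27 − 20) / 0.7833 = 7.0/0.7833 = 8.937 cmH2O·s/L.
C = Vt/(Pplat − PEEP) = 555.0 / (20 − 10) = 555.0/10.0 = 55.5 mL/cmH2O.
τ = R × C = 8.937 × 0.0555 L/cmH2O = 0.496 s.
t = −τ·ln(1 − 0.90) = −0.496·ln(0.1) = 1.142 s.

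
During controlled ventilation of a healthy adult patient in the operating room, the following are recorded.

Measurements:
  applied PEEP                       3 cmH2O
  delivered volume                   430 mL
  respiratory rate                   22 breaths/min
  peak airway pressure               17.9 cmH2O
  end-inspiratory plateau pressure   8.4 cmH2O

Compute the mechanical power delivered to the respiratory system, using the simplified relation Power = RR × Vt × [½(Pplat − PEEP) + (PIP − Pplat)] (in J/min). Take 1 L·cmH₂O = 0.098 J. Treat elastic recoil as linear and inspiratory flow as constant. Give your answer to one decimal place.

11.3

Per-breath work = Vt × [½(Pplat−PEEP) + (PIP−Pplat)] = 0.430 × [0.5×5.4 + 9.5] = 0.430 × 12.2 = 5.246 L·cmH2O.
Power = 22 × 5.246 = 115.41 L·cmH2O/min.
× 0.098 J/(L·cmH2O) → 11.31 J/min.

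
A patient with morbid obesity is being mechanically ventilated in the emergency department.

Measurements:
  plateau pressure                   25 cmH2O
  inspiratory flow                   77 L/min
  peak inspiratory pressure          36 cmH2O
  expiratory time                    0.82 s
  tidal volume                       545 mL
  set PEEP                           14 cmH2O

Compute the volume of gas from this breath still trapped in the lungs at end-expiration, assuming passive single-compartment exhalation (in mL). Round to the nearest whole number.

Flow: 77 L/min ÷ 60 = 1.2833 L/s.
R = (PIP − Pplat)/V̇ = (36 − 25) / 1.2833 = 11.0/1.2833 = 8.572 cmH2O·s/L.
C = Vt/(Pplat − PEEP) = 545.0 / (25 − 14) = 545.0/11.0 = 49.545 mL/cmH2O.
τ = R × C = 8.572 × 0.04955 L/cmH2O = 0.4247 s.
Fraction remaining = e^(−Te/τ) = e^(−0.82/0.4247) = 0.145.
Trapped volume = 545.0 × 0.145 = 79.025 mL.

79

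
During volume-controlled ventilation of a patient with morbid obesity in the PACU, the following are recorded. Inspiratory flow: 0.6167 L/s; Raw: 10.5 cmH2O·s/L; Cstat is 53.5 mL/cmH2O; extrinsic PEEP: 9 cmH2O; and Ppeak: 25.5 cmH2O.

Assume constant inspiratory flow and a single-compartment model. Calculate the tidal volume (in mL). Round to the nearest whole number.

536

Equation of motion (constant flow): PIP = Vt/C + R·V̇ + PEEP.
Vt/C = PIP − R·V̇ − PEEP = 25.5 − 6.475 − 9 = 10.025 cmH2O.
Vt = C × 10.025 = 53.5 × 10.025 = 536.34 mL.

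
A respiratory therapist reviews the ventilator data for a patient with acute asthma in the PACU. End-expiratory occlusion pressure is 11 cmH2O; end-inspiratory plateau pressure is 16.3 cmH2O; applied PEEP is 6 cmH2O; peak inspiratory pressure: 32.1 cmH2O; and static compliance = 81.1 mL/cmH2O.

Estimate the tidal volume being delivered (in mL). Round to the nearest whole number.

430

End-expiratory occlusion gives total PEEP = 11 cmH2O (intrinsic PEEP = 11 − 6 = 5). Use total PEEP for the elastic gradient.
Vt = Cstat × (Pplat − PEEPtotal) = 81.1 × (16.3 − 11) = 81.1 × 5.3 = 429.83 mL.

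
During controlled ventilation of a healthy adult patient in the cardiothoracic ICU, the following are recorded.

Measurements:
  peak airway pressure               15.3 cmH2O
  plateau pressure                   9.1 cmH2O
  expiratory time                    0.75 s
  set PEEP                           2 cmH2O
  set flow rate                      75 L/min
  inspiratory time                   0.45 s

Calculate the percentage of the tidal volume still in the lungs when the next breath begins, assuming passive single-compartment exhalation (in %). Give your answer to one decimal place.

Flow: 75 L/min ÷ 60 = 1.25 L/s.
Vt = flow × Ti = 1.25 L/s × 0.45 s × 1000 mL/L = 562.5 mL.
R = (PIP − Pplat)/V̇ = (15.3 − 9.1) / 1.25 = 6.2/1.25 = 4.96 cmH2O·s/L.
C = Vt/(Pplat − PEEP) = 562.5 / (9.1 − 2) = 562.5/7.1 = 79.225 mL/cmH2O.
τ = R × C = 4.96 × 0.07923 L/cmH2O = 0.393 s.
Fraction remaining at end-expiration = e^(−Te/τ) = e^(−0.75/0.393) = 0.1483 → 14.83%.

14.8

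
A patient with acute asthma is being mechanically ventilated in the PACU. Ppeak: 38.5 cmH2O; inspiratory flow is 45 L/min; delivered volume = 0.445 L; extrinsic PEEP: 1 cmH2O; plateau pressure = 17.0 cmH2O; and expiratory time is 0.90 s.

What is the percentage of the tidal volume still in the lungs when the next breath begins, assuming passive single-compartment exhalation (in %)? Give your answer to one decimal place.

32.3

Flow: 45 L/min ÷ 60 = 0.75 L/s.
R = (PIP − Pplat)/V̇ = (38.5 − 17.0) / 0.75 = 21.5/0.75 = 28.667 cmH2O·s/L.
C = Vt/(Pplat − PEEP) = 445.0 / (17.0 − 1) = 445.0/16.0 = 27.813 mL/cmH2O.
τ = R × C = 28.667 × 0.02781 L/cmH2O = 0.7972 s.
Fraction remaining at end-expiration = e^(−Te/τ) = e^(−0.90/0.7972) = 0.3234 → 32.34%.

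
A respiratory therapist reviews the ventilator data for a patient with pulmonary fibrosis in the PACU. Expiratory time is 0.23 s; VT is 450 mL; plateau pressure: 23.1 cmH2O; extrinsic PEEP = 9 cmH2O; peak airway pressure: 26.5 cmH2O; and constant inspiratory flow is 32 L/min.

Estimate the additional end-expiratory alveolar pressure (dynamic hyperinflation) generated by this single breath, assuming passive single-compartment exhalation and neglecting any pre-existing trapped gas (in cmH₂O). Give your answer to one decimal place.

4.6

Flow: 32 L/min ÷ 60 = 0.5333 L/s.
R = (PIP − Pplat)/V̇ = (26.5 − 23.1) / 0.5333 = 3.4/0.5333 = 6.375 cmH2O·s/L.
C = Vt/(Pplat − PEEP) = 450.0 / (23.1 − 9) = 450.0/14.1 = 31.915 mL/cmH2O.
τ = R × C = 6.375 × 0.03192 L/cmH2O = 0.2035 s.
Fraction remaining = e^(−Te/τ) = e^(−0.23/0.2035) = 0.323; trapped volume = 450.0 × 0.323 = 145.35 mL.
Additional alveolar pressure from trapping ≈ V_trapped / C = 145.35 / 31.915 = 4.554 cmH2O.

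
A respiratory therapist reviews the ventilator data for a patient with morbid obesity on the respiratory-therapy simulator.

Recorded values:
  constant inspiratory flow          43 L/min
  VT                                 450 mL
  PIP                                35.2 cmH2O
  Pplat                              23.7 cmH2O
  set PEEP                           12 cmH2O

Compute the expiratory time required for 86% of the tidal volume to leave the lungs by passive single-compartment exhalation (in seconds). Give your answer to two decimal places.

Flow: 43 L/min ÷ 60 = 0.7167 L/s.
R = (PIP − Pplat)/V̇ = (35.2 − 23.7) / 0.7167 = 11.5/0.7167 = 16.046 cmH2O·s/L.
C = Vt/(Pplat − PEEP) = 450.0 / (23.7 − 12) = 450.0/11.7 = 38.462 mL/cmH2O.
τ = R × C = 16.046 × 0.03846 L/cmH2O = 0.6171 s.
t = −τ·ln(1 − 0.86) = −0.6171·ln(0.14) = 1.213 s.

1.21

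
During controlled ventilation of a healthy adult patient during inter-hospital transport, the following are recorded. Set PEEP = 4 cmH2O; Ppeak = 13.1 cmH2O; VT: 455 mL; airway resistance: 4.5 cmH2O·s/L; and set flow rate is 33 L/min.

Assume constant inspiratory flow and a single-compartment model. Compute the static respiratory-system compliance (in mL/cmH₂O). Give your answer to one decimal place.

Flow: 33 L/min ÷ 60 = 0.55 L/s.
Equation of motion (constant flow): PIP = Vt/C + R·V̇ + PEEP.
Vt/C = PIP − R·V̇ − PEEP = 13.1 − 4.5×0.55 − 4 = 13.1 − 2.475 − 4 = 6.625 cmH2O.
C = Vt / 6.625 = 455 / 6.625 = 68.679 mL/cmH2O.

68.7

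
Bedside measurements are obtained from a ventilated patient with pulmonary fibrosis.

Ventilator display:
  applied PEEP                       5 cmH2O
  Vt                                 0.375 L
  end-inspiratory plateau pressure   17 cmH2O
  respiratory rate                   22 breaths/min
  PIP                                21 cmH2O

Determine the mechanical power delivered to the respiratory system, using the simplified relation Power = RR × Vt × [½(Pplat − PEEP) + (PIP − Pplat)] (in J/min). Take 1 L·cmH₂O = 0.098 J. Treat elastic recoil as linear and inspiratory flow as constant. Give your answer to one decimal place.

Per-breath work = Vt × [½(Pplat−PEEP) + (PIP−Pplat)] = 0.375 × [0.5×12.0 + 4.0] = 0.375 × 10.0 = 3.75 L·cmH2O.
Power = 22 × 3.75 = 82.5 L·cmH2O/min.
× 0.098 J/(L·cmH2O) → 8.085 J/min.

8.1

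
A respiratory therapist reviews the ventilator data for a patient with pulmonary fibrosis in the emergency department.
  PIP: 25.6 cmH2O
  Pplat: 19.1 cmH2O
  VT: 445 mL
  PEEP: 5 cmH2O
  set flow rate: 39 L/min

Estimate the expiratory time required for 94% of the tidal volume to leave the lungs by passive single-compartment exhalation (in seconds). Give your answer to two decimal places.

Flow: 39 L/min ÷ 60 = 0.65 L/s.
R = (PIP − Pplat)/V̇ = (25.6 − 19.1) / 0.65 = 6.5/0.65 = 10.0 cmH2O·s/L.
C = Vt/(Pplat − PEEP) = 445.0 / (19.1 − 5) = 445.0/14.1 = 31.56 mL/cmH2O.
τ = R × C = 10.0 × 0.03156 L/cmH2O = 0.3156 s.
t = −τ·ln(1 − 0.94) = −0.3156·ln(0.06) = 0.8879 s.

0.89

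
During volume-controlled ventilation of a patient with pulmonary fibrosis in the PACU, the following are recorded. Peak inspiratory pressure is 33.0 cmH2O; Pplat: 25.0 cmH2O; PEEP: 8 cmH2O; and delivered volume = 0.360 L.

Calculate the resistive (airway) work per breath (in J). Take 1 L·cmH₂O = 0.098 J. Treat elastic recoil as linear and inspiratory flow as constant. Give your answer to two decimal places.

0.28

With constant inspiratory flow the resistive pressure is constant at PIP − Pplat = 33.0 − 25.0 = 8.0 cmH2O, so resistive work = 8.0 × 0.360 = 2.88 L·cmH2O.
× 0.098 J/(L·cmH2O) → 0.2822 J.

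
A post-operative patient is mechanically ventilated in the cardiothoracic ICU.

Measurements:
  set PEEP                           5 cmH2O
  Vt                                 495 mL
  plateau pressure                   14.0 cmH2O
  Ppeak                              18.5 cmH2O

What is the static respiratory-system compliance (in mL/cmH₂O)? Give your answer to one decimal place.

55.0

Cstat = Vt / (Pplat − PEEP) = 495 / (14.0 − 5) = 495 / 9.0 = 55.0 mL/cmH2O.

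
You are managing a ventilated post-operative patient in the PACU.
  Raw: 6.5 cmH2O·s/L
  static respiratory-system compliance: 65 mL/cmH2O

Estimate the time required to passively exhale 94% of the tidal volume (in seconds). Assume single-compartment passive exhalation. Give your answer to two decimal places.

1.19

τ = R × C = 6.5 × 65 mL/cmH2O = 6.5 × 0.065 L/cmH2O = 0.4225 s.
Exhaled fraction f = 1 − e^(−t/τ) → t = −τ·ln(1 − f) = −0.4225·ln(0.06) = 1.189 s.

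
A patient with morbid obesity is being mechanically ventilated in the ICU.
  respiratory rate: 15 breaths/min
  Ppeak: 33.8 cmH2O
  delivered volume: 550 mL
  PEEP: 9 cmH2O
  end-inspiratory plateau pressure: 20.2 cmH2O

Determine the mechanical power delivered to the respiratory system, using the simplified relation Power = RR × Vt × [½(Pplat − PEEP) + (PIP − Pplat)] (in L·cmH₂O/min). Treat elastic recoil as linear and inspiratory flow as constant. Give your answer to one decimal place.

Per-breath work = Vt × [½(Pplat−PEEP) + (PIP−Pplat)] = 0.550 × [0.5×11.2 + 13.6] = 0.550 × 19.2 = 10.56 L·cmH2O.
Power = 15 × 10.56 = 158.4 L·cmH2O/min.

158.4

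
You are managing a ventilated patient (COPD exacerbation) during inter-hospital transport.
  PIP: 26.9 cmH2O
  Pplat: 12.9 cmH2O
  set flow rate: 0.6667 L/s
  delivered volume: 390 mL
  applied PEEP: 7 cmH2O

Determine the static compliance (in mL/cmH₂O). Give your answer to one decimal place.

66.1

Cstat = Vt / (Pplat − PEEP) = 390 / (12.9 − 7) = 390 / 5.9 = 66.102 mL/cmH2O.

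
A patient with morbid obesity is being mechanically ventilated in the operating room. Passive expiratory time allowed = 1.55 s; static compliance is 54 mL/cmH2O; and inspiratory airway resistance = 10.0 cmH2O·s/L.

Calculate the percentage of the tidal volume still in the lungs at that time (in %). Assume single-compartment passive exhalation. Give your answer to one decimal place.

τ = R × C = 10.0 × 54 mL/cmH2O = 10.0 × 0.054 L/cmH2O = 0.54 s.
Passive exhalation: V(t)/V₀ = e^(−t/τ) = e^(−1.55/0.54) = 0.05668.
Fraction remaining = 0.05668 → 5.668%.

5.7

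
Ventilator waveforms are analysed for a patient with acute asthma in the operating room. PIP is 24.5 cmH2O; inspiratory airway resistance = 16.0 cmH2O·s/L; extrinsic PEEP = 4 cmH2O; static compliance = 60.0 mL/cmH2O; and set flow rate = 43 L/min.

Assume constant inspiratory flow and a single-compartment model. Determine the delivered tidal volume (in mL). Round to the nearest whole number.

Flow: 43 L/min ÷ 60 = 0.7167 L/s.
Equation of motion (constant flow): PIP = Vt/C + R·V̇ + PEEP.
Vt/C = PIP − R·V̇ − PEEP = 24.5 − 11.467 − 4 = 9.033 cmH2O.
Vt = C × 9.033 = 60.0 × 9.033 = 541.98 mL.

542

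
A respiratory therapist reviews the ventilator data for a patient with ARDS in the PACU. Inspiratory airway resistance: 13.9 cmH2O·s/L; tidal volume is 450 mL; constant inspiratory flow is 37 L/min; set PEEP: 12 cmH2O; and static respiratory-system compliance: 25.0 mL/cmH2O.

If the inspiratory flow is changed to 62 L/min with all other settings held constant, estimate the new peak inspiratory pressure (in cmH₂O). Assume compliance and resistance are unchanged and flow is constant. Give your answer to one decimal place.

Flow: 37 L/min ÷ 60 = 0.6167 L/s.
New flow: 62 L/min ÷ 60 = 1.0333 L/s.
PIP = Vt/C + R·V̇ + PEEP (constant-flow equation of motion).
Only the resistive term changes: ΔPIP = R × ΔV̇ = 13.9 × (1.0333 − 0.6167) = 13.9 × 0.4166 = 5.791 cmH2O.
Original PIP = 450/25.0 + 13.9×0.6167 + 12 = 38.572 cmH2O; new PIP = 38.572 + (5.791) = 44.363 cmH2O.

44.4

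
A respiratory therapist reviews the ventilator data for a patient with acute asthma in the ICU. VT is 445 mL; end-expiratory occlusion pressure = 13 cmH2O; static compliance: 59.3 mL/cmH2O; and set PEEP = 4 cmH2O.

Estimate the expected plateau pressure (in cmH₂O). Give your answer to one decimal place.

20.5

End-expiratory occlusion gives total PEEP = 13 cmH2O (intrinsic PEEP = 13 − 4 = 9). Use total PEEP for the elastic gradient.
Pplat = PEEPtotal + Vt / Cstat = 13 + 445 / 59.3 = 13 + 7.504 = 20.504 cmH2O.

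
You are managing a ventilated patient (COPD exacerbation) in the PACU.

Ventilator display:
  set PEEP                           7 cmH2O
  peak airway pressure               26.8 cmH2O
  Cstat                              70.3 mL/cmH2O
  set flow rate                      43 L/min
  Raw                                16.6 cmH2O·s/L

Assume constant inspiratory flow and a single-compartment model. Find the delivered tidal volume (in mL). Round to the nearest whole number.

Flow: 43 L/min ÷ 60 = 0.7167 L/s.
Equation of motion (constant flow): PIP = Vt/C + R·V̇ + PEEP.
Vt/C = PIP − R·V̇ − PEEP = 26.8 − 11.897 − 7 = 7.903 cmH2O.
Vt = C × 7.903 = 70.3 × 7.903 = 555.58 mL.

556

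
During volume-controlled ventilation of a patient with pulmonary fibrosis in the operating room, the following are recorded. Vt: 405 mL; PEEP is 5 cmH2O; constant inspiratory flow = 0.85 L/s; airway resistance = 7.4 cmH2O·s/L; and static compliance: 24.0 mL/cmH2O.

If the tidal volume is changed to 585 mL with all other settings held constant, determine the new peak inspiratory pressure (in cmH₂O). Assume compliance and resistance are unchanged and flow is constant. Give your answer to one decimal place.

35.7

PIP = Vt/C + R·V̇ + PEEP (constant-flow equation of motion).
Only the elastic term changes: ΔPIP = ΔVt / C = (585 − 405) / 24.0 = 7.5 cmH2O.
Original PIP = 405/24.0 + 7.4×0.85 + 5 = 28.165 cmH2O; new PIP = 28.165 + (7.5) = 35.665 cmH2O.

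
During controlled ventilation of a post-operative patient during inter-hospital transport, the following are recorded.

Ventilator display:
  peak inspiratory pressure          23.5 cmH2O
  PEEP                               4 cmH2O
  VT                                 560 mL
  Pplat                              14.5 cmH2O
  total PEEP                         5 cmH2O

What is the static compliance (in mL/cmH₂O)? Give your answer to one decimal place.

58.9

End-expiratory occlusion gives total PEEP = 5 cmH2O (intrinsic PEEP = 5 − 4 = 1). Use total PEEP for the elastic gradient.
Cstat = Vt / (Pplat − PEEPtotal) = 560 / (14.5 − 5) = 560 / 9.5 = 58.947 mL/cmH2O.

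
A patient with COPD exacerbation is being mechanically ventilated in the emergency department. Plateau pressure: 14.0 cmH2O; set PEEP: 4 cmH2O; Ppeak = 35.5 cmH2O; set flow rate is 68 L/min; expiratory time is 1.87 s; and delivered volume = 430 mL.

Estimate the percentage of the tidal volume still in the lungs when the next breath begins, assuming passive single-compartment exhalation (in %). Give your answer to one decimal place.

Flow: 68 L/min ÷ 60 = 1.1333 L/s.
R = (PIP − Pplat)/V̇ = (35.5 − 14.0) / 1.1333 = 21.5/1.1333 = 18.971 cmH2O·s/L.
C = Vt/(Pplat − PEEP) = 430.0 / (14.0 − 4) = 430.0/10.0 = 43.0 mL/cmH2O.
τ = R × C = 18.971 × 0.043 L/cmH2O = 0.8158 s.
Fraction remaining at end-expiration = e^(−Te/τ) = e^(−1.87/0.8158) = 0.101 → 10.1%.

10.1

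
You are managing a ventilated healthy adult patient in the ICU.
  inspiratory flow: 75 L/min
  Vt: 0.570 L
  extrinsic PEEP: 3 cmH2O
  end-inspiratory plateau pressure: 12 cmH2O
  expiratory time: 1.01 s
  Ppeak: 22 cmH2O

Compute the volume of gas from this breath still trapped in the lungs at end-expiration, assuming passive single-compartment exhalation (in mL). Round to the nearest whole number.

78

Flow: 75 L/min ÷ 60 = 1.25 L/s.
R = (PIP − Pplat)/V̇ = (22 − 12) / 1.25 = 10.0/1.25 = 8.0 cmH2O·s/L.
C = Vt/(Pplat − PEEP) = 570.0 / (12 − 3) = 570.0/9.0 = 63.333 mL/cmH2O.
τ = R × C = 8.0 × 0.06333 L/cmH2O = 0.5066 s.
Fraction remaining = e^(−Te/τ) = e^(−1.01/0.5066) = 0.1362.
Trapped volume = 570.0 × 0.1362 = 77.634 mL.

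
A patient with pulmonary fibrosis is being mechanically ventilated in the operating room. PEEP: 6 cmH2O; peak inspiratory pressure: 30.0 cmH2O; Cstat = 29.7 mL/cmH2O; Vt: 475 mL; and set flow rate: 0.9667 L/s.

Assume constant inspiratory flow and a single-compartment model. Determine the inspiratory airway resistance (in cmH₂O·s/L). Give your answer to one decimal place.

Equation of motion (constant flow): PIP = Vt/C + R·V̇ + PEEP.
R·V̇ = PIP − Vt/C − PEEP = 30.0 − 475/29.7 − 6 = 30.0 − 15.993 − 6 = 8.007 cmH2O.
R = 8.007 / 0.9667 = 8.283 cmH2O·s/L.

8.3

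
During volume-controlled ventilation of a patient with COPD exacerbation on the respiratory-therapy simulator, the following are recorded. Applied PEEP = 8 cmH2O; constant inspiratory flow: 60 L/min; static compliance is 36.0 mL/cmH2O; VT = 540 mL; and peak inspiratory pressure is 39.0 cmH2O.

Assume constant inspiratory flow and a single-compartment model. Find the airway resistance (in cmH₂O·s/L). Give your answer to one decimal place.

Flow: 60 L/min ÷ 60 = 1 L/s.
Equation of motion (constant flow): PIP = Vt/C + R·V̇ + PEEP.
R·V̇ = PIP − Vt/C − PEEP = 39.0 − 540/36.0 − 8 = 39.0 − 15.0 − 8 = 16.0 cmH2O.
R = 16.0 / 1 = 16.0 cmH2O·s/L.

16.0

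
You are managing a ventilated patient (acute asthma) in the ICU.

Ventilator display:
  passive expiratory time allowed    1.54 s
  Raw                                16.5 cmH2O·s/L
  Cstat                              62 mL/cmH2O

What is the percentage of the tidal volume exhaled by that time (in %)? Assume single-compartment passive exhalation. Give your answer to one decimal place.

τ = R × C = 16.5 × 62 mL/cmH2O = 16.5 × 0.062 L/cmH2O = 1.023 s.
Passive exhalation: V(t)/V₀ = e^(−t/τ) = e^(−1.54/1.023) = 0.2219.
Fraction exhaled = 1 − 0.2219 = 0.7781 → 77.81%.

77.8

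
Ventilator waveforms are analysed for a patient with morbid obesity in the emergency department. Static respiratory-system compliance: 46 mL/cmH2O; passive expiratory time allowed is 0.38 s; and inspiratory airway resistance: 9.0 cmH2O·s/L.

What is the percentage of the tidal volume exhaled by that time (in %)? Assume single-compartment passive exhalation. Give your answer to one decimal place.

τ = R × C = 9.0 × 46 mL/cmH2O = 9.0 × 0.046 L/cmH2O = 0.414 s.
Passive exhalation: V(t)/V₀ = e^(−t/τ) = e^(−0.38/0.414) = 0.3994.
Fraction exhaled = 1 − 0.3994 = 0.6006 → 60.06%.

60.1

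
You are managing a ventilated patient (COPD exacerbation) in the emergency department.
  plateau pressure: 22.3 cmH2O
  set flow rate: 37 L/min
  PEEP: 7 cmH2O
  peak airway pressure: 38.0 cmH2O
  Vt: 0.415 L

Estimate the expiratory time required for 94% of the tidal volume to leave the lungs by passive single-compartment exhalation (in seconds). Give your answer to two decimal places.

1.94

Flow: 37 L/min ÷ 60 = 0.6167 L/s.
R = (PIP − Pplat)/V̇ = (38.0 − 22.3) / 0.6167 = 15.7/0.6167 = 25.458 cmH2O·s/L.
C = Vt/(Pplat − PEEP) = 415.0 / (22.3 − 7) = 415.0/15.3 = 27.124 mL/cmH2O.
τ = R × C = 25.458 × 0.02712 L/cmH2O = 0.6904 s.
t = −τ·ln(1 − 0.94) = −0.6904·ln(0.06) = 1.942 s.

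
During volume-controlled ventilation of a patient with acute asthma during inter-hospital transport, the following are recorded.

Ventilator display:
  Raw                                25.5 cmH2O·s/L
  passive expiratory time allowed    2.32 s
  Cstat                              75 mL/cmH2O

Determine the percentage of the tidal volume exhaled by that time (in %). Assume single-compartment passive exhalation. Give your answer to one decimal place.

70.3

τ = R × C = 25.5 × 75 mL/cmH2O = 25.5 × 0.075 L/cmH2O = 1.913 s.
Passive exhalation: V(t)/V₀ = e^(−t/τ) = e^(−2.32/1.913) = 0.2974.
Fraction exhaled = 1 − 0.2974 = 0.7026 → 70.26%.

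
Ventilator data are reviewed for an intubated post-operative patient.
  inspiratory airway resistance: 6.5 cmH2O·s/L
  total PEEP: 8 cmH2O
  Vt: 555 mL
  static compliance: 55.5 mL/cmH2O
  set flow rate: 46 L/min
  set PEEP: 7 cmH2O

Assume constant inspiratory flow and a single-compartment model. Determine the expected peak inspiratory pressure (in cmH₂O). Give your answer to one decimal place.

Flow: 46 L/min ÷ 60 = 0.7667 L/s.
Total PEEP = 8 cmH2O (set 7 + intrinsic 1); this is the baseline alveolar pressure.
Equation of motion (constant flow): PIP = Vt/C + R·V̇ + PEEP.
PIP = 555/55.5 + 6.5×0.7667 + 8 = 10.0 + 4.984 + 8 = 22.984 cmH2O.

23.0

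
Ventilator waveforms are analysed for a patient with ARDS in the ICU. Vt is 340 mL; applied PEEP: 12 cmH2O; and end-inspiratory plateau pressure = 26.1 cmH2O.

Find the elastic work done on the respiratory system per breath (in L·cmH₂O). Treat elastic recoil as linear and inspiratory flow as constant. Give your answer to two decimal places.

2.40

Elastic work ≈ ½ × (Pplat − PEEP) × Vt = 0.5 × (26.1 − 12) × 0.340 L = 0.5 × 14.1 × 0.340 = 2.397 L·cmH2O.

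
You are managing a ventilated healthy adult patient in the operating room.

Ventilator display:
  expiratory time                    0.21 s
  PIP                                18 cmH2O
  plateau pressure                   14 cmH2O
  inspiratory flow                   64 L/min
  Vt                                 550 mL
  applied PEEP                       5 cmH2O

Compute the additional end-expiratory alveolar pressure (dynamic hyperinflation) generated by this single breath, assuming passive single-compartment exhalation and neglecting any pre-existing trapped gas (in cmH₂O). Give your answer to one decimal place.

Flow: 64 L/min ÷ 60 = 1.0667 L/s.
R = (PIP − Pplat)/V̇ = (18 − 14) / 1.0667 = 4.0/1.0667 = 3.75 cmH2O·s/L.
C = Vt/(Pplat − PEEP) = 550.0 / (14 − 5) = 550.0/9.0 = 61.111 mL/cmH2O.
τ = R × C = 3.75 × 0.06111 L/cmH2O = 0.2292 s.
Fraction remaining = e^(−Te/τ) = e^(−0.21/0.2292) = 0.4; trapped volume = 550.0 × 0.4 = 220.0 mL.
Additional alveolar pressure from trapping ≈ V_trapped / C = 220.0 / 61.111 = 3.6 cmH2O.

3.6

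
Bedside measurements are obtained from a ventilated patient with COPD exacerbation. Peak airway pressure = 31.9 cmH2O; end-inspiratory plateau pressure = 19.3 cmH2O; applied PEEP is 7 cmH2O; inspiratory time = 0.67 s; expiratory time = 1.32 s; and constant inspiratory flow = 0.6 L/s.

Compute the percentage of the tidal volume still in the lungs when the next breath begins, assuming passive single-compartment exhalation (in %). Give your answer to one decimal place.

14.6

Vt = flow × Ti = 0.6 L/s × 0.67 s × 1000 mL/L = 402.0 mL.
R = (PIP − Pplat)/V̇ = (31.9 − 19.3) / 0.6 = 12.6/0.6 = 21.0 cmH2O·s/L.
C = Vt/(Pplat − PEEP) = 402.0 / (19.3 − 7) = 402.0/12.3 = 32.683 mL/cmH2O.
τ = R × C = 21.0 × 0.03268 L/cmH2O = 0.6863 s.
Fraction remaining at end-expiration = e^(−Te/τ) = e^(−1.32/0.6863) = 0.1461 → 14.61%.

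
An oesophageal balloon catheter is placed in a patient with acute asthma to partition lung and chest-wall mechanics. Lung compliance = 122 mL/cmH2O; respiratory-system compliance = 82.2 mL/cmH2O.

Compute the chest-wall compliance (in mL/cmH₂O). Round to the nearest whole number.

252

1/Ccw = 1/Crs − 1/CL.
1/Ccw = 1/82.2 − 1/122 = 0.003969.
Ccw = 251.95 mL/cmH2O.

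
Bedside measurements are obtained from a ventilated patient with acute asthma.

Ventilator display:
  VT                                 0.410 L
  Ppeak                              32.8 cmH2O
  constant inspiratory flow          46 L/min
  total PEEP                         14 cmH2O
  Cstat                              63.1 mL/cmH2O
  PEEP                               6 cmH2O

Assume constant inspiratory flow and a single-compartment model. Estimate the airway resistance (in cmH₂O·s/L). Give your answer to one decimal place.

Flow: 46 L/min ÷ 60 = 0.7667 L/s.
Total PEEP = 14 cmH2O (set 6 + intrinsic 8); this is the baseline alveolar pressure.
Equation of motion (constant flow): PIP = Vt/C + R·V̇ + PEEP.
R·V̇ = PIP − Vt/C − PEEP = 32.8 − 410/63.1 − 14 = 32.8 − 6.498 − 14 = 12.302 cmH2O.
R = 12.302 / 0.7667 = 16.045 cmH2O·s/L.

16.0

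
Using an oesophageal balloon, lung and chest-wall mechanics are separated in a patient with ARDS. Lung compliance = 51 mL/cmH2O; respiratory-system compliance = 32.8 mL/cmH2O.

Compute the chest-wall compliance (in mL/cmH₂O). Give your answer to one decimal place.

91.9

1/Ccw = 1/Crs − 1/CL.
1/Ccw = 1/32.8 − 1/51 = 0.01088.
Ccw = 91.912 mL/cmH2O.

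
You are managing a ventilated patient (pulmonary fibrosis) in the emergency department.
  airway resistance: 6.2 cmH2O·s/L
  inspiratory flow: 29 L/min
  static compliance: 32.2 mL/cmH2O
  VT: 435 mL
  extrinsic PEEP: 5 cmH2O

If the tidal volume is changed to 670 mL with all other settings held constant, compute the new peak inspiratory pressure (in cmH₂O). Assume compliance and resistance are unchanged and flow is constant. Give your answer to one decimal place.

28.8

Flow: 29 L/min ÷ 60 = 0.4833 L/s.
PIP = Vt/C + R·V̇ + PEEP (constant-flow equation of motion).
Only the elastic term changes: ΔPIP = ΔVt / C = (670 − 435) / 32.2 = 7.298 cmH2O.
Original PIP = 435/32.2 + 6.2×0.4833 + 5 = 21.506 cmH2O; new PIP = 21.506 + (7.298) = 28.804 cmH2O.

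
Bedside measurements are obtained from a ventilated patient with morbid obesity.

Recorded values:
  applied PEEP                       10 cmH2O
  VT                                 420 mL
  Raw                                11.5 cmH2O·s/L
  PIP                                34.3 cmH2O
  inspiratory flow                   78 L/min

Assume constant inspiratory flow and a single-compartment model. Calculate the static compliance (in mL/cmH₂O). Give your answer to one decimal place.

44.9

Flow: 78 L/min ÷ 60 = 1.3 L/s.
Equation of motion (constant flow): PIP = Vt/C + R·V̇ + PEEP.
Vt/C = PIP − R·V̇ − PEEP = 34.3 − 11.5×1.3 − 10 = 34.3 − 14.95 − 10 = 9.35 cmH2O.
C = Vt / 9.35 = 420 / 9.35 = 44.92 mL/cmH2O.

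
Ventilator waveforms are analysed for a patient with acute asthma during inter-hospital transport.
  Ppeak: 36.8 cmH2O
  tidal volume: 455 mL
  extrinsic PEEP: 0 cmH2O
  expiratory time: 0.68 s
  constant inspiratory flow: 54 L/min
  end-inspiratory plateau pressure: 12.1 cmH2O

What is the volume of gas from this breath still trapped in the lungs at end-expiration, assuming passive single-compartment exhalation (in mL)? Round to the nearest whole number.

Flow: 54 L/min ÷ 60 = 0.9 L/s.
R = (PIP − Pplat)/V̇ = (36.8 − 12.1) / 0.9 = 24.7/0.9 = 27.444 cmH2O·s/L.
C = Vt/(Pplat − PEEP) = 455.0 / (12.1 − 0) = 455.0/12.1 = 37.603 mL/cmH2O.
τ = R × C = 27.444 × 0.0376 L/cmH2O = 1.032 s.
Fraction remaining = e^(−Te/τ) = e^(−0.68/1.032) = 0.5174.
Trapped volume = 455.0 × 0.5174 = 235.42 mL.

235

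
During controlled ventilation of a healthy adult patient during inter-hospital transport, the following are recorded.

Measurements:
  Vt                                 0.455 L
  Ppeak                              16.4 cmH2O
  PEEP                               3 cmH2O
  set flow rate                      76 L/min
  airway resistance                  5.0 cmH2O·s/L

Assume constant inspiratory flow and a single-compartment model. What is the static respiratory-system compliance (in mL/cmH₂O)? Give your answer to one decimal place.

64.4

Flow: 76 L/min ÷ 60 = 1.2667 L/s.
Equation of motion (constant flow): PIP = Vt/C + R·V̇ + PEEP.
Vt/C = PIP − R·V̇ − PEEP = 16.4 − 5.0×1.2667 − 3 = 16.4 − 6.334 − 3 = 7.066 cmH2O.
C = Vt / 7.066 = 455 / 7.066 = 64.393 mL/cmH2O.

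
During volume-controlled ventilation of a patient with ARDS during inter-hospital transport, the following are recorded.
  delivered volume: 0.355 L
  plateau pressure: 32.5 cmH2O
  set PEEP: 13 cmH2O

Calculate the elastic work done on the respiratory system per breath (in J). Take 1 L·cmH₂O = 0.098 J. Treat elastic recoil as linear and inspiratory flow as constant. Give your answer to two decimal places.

0.34

Elastic work ≈ ½ × (Pplat − PEEP) × Vt = 0.5 × (32.5 − 13) × 0.355 L = 0.5 × 19.5 × 0.355 = 3.461 L·cmH2O.
× 0.098 J/(L·cmH2O) → 0.3392 J.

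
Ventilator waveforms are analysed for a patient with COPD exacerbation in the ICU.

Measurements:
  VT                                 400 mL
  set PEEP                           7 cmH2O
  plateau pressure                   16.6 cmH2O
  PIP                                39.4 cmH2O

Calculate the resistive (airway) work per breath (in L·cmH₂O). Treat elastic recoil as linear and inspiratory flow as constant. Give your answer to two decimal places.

With constant inspiratory flow the resistive pressure is constant at PIP − Pplat = 39.4 − 16.6 = 22.8 cmH2O, so resistive work = 22.8 × 0.400 = 9.12 L·cmH2O.

9.12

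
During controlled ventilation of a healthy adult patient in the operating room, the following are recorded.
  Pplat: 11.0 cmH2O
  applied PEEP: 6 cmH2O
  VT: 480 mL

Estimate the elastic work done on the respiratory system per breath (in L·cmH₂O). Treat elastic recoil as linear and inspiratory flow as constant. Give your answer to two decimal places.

Elastic work ≈ ½ × (Pplat − PEEP) × Vt = 0.5 × (11.0 − 6) × 0.480 L = 0.5 × 5.0 × 0.480 = 1.2 L·cmH2O.

1.20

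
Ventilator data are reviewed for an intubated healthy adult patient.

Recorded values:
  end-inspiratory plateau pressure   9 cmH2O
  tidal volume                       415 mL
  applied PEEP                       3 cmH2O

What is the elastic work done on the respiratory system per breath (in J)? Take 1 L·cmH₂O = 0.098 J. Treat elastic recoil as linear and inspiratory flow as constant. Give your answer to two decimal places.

0.12

Elastic work ≈ ½ × (Pplat − PEEP) × Vt = 0.5 × (9 − 3) × 0.415 L = 0.5 × 6.0 × 0.415 = 1.245 L·cmH2O.
× 0.098 J/(L·cmH2O) → 0.122 J.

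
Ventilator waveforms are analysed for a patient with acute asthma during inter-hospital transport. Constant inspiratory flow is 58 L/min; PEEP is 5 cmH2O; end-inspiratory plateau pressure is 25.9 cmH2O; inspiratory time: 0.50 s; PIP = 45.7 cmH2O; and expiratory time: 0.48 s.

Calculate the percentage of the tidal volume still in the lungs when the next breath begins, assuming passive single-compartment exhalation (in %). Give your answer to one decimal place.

Flow: 58 L/min ÷ 60 = 0.9667 L/s.
Vt = flow × Ti = 0.9667 L/s × 0.50 s × 1000 mL/L = 483.35 mL.
R = (PIP − Pplat)/V̇ = (45.7 − 25.9) / 0.9667 = 19.8/0.9667 = 20.482 cmH2O·s/L.
C = Vt/(Pplat − PEEP) = 483.35 / (25.9 − 5) = 483.35/20.9 = 23.127 mL/cmH2O.
τ = R × C = 20.482 × 0.02313 L/cmH2O = 0.4737 s.
Fraction remaining at end-expiration = e^(−Te/τ) = e^(−0.48/0.4737) = 0.363 → 36.3%.

36.3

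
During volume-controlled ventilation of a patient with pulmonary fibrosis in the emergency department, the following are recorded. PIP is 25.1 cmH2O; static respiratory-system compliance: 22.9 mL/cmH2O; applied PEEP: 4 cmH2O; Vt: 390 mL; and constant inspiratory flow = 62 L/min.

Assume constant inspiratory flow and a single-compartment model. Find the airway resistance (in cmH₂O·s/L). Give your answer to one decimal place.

3.9

Flow: 62 L/min ÷ 60 = 1.0333 L/s.
Equation of motion (constant flow): PIP = Vt/C + R·V̇ + PEEP.
R·V̇ = PIP − Vt/C − PEEP = 25.1 − 390/22.9 − 4 = 25.1 − 17.031 − 4 = 4.069 cmH2O.
R = 4.069 / 1.0333 = 3.938 cmH2O·s/L.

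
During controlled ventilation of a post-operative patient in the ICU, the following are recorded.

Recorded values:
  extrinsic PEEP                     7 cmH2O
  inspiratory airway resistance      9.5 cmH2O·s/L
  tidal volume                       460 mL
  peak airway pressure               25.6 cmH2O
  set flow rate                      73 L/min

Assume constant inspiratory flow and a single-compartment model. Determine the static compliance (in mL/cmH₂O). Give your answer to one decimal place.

Flow: 73 L/min ÷ 60 = 1.2167 L/s.
Equation of motion (constant flow): PIP = Vt/C + R·V̇ + PEEP.
Vt/C = PIP − R·V̇ − PEEP = 25.6 − 9.5×1.2167 − 7 = 25.6 − 11.559 − 7 = 7.041 cmH2O.
C = Vt / 7.041 = 460 / 7.041 = 65.332 mL/cmH2O.

65.3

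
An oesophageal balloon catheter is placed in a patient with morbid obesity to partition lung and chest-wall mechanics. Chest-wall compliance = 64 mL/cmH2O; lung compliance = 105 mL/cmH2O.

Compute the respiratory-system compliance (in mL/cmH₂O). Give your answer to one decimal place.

Lung and chest wall are elastances in series: 1/Crs = 1/CL + 1/Ccw.
1/Crs = 1/105 + 1/64 = 0.02515.
Crs = 39.761 mL/cmH2O.

39.8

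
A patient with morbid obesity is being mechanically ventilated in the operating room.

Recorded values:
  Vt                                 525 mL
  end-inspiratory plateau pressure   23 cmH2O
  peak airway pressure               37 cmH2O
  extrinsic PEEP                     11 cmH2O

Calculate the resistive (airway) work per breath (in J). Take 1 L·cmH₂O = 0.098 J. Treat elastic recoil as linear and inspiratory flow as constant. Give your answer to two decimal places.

0.72

With constant inspiratory flow the resistive pressure is constant at PIP − Pplat = 37 − 23 = 14.0 cmH2O, so resistive work = 14.0 × 0.525 = 7.35 L·cmH2O.
× 0.098 J/(L·cmH2O) → 0.7203 J.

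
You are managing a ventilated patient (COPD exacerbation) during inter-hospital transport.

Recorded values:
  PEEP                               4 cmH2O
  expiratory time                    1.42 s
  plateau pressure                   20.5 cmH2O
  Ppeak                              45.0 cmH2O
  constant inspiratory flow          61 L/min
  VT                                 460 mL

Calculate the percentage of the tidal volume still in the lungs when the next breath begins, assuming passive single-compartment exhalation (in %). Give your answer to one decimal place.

Flow: 61 L/min ÷ 60 = 1.0167 L/s.
R = (PIP − Pplat)/V̇ = (45.0 − 20.5) / 1.0167 = 24.5/1.0167 = 24.098 cmH2O·s/L.
C = Vt/(Pplat − PEEP) = 460.0 / (20.5 − 4) = 460.0/16.5 = 27.879 mL/cmH2O.
τ = R × C = 24.098 × 0.02788 L/cmH2O = 0.6719 s.
Fraction remaining at end-expiration = e^(−Te/τ) = e^(−1.42/0.6719) = 0.1208 → 12.08%.

12.1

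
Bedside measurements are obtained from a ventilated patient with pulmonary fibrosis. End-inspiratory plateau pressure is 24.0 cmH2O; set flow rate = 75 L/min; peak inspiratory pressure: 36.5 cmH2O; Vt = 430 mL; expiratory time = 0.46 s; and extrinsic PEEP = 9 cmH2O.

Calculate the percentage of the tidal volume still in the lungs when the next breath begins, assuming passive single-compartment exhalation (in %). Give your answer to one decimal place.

20.1

Flow: 75 L/min ÷ 60 = 1.25 L/s.
R = (PIP − Pplat)/V̇ = (36.5 − 24.0) / 1.25 = 12.5/1.25 = 10.0 cmH2O·s/L.
C = Vt/(Pplat − PEEP) = 430.0 / (24.0 − 9) = 430.0/15.0 = 28.667 mL/cmH2O.
τ = R × C = 10.0 × 0.02867 L/cmH2O = 0.2867 s.
Fraction remaining at end-expiration = e^(−Te/τ) = e^(−0.46/0.2867) = 0.201 → 20.1%.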